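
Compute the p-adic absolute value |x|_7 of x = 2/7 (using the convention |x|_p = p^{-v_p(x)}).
|2/7|_7 = 7

Step 1 — compute v_7(x) by factoring powers of 7 out of the numerator and denominator: v_7(2/7) = -1. Step 2 — apply |x|_p = p^{-v_p(x)} = 7^{1} = 7.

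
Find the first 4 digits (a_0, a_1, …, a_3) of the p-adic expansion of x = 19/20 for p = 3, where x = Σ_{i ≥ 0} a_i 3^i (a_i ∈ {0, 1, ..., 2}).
(a_0, …, a_3) = (2, 1, 0, 0)

v_3(19/20) = 0 (numerator and denominator both coprime to 3), so x ∈ ℤ_3^×. Compute digits iteratively via a_i = x_i mod 3, x_{i+1} = (x_i − a_i)/3, with x_0 = x:
  x_0 = 19/20;  a_0 = 2;  x_1 = (x_0 − 2)/3 = -7/20
  x_1 = -7/20;  a_1 = 1;  x_2 = (x_1 − 1)/3 = -9/20
  x_2 = -9/20;  a_2 = 0;  x_3 = (x_2 − 0)/3 = -3/20
  x_3 = -3/20;  a_3 = 0;  x_4 = (x_3 − 0)/3 = -1/20
Digits: (2, 1, 0, 0).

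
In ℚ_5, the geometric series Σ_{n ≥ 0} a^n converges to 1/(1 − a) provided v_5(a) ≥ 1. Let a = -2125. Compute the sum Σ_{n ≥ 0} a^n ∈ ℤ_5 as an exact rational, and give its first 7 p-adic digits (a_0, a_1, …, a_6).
Σ a^n = 1/(1 − a) = 1/2126;  first 7 digits = (1, 0, 0, 3, 1, 4, 3)

v_5(a) = 3 ≥ 1, so the series converges in ℤ_5 to 1/(1 − a) = 1/(1 − (-2125)) = 1/2126. Expand this rational in ℤ_5: compute digits iteratively via d_i = x_i mod 5, x_{i+1} = (x_i − d_i)/5. The first 7 digits are (1, 0, 0, 3, 1, 4, 3).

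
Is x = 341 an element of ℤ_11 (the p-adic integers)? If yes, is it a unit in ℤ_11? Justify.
x ∈ ℤ_11 but not a unit; v_11(x) = 1 > 0

ℤ_11 = {x ∈ ℚ_11 : v_11(x) ≥ 0} and ℤ_11^× = {x ∈ ℤ_11 : v_11(x) = 0}. Here v_11(341) = v_11(num) − v_11(den) = 1; compare against these criteria.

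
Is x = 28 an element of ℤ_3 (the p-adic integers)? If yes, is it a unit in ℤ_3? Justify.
x ∈ ℤ_3^× (unit); v_3(x) = 0

ℤ_3 = {x ∈ ℚ_3 : v_3(x) ≥ 0} and ℤ_3^× = {x ∈ ℤ_3 : v_3(x) = 0}. Here v_3(28) = v_3(num) − v_3(den) = 0; compare against these criteria.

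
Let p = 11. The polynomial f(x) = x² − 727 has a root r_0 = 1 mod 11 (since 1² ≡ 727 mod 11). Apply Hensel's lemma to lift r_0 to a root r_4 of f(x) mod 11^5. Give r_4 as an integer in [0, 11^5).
r_4 = 15005 (mod 161051)

Hensel's recurrence: r_{i+1} = r_i − f(r_i)·(f′(r_i))^{-1} mod 11^{i+2}, with f′(x) = 2x. Iterate:
  r_0 = 1 (mod 11)
  r_1 = 1 (mod 121)
  r_2 = 364 (mod 1331)
  r_3 = 364 (mod 14641)
  r_4 = 15005 (mod 161051)
Final: r_4 = 15005, and one checks f(r_4) ≡ 0 mod 11^5.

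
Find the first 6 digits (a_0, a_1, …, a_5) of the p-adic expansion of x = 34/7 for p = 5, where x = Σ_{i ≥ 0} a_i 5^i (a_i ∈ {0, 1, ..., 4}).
(a_0, …, a_5) = (2, 2, 4, 2, 3, 0)

v_5(34/7) = 0 (numerator and denominator both coprime to 5), so x ∈ ℤ_5^×. Compute digits iteratively via a_i = x_i mod 5, x_{i+1} = (x_i − a_i)/5, with x_0 = x:
  x_0 = 34/7;  a_0 = 2;  x_1 = (x_0 − 2)/5 = 4/7
  x_1 = 4/7;  a_1 = 2;  x_2 = (x_1 − 2)/5 = -2/7
  x_2 = -2/7;  a_2 = 4;  x_3 = (x_2 − 4)/5 = -6/7
  x_3 = -6/7;  a_3 = 2;  x_4 = (x_3 − 2)/5 = -4/7
  x_4 = -4/7;  a_4 = 3;  x_5 = (x_4 − 3)/5 = -5/7
  x_5 = -5/7;  a_5 = 0;  x_6 = (x_5 − 0)/5 = -1/7
Digits: (2, 2, 4, 2, 3, 0).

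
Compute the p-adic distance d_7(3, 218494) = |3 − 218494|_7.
d_7(3, 218494) = 1/16807

Step 1 — x − y = 3 − 218494 = -218491. Step 2 — v_7(-218491) = 5 (factor: -218491 = −(7^5 · 13); the sign does not affect v_p). Step 3 — |x − y|_7 = 7^{-5} = 1/16807.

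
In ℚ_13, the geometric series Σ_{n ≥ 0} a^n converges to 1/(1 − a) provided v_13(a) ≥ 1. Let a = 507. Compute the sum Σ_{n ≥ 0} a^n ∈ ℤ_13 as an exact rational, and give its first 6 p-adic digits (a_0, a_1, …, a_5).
Σ a^n = 1/(1 − a) = -1/506;  first 6 digits = (1, 0, 3, 0, 9, 0)

v_13(a) = 2 ≥ 1, so the series converges in ℤ_13 to 1/(1 − a) = 1/(1 − 507) = -1/506. Expand this rational in ℤ_13: compute digits iteratively via d_i = x_i mod 13, x_{i+1} = (x_i − d_i)/13. The first 6 digits are (1, 0, 3, 0, 9, 0).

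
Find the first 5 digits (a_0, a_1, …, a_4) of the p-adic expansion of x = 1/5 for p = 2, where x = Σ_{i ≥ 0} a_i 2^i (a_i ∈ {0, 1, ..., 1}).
(a_0, …, a_4) = (1, 0, 1, 1, 0)

v_2(1/5) = 0 (numerator and denominator both coprime to 2), so x ∈ ℤ_2^×. Compute digits iteratively via a_i = x_i mod 2, x_{i+1} = (x_i − a_i)/2, with x_0 = x:
  x_0 = 1/5;  a_0 = 1;  x_1 = (x_0 − 1)/2 = -2/5
  x_1 = -2/5;  a_1 = 0;  x_2 = (x_1 − 0)/2 = -1/5
  x_2 = -1/5;  a_2 = 1;  x_3 = (x_2 − 1)/2 = -3/5
  x_3 = -3/5;  a_3 = 1;  x_4 = (x_3 − 1)/2 = -4/5
  x_4 = -4/5;  a_4 = 0;  x_5 = (x_4 − 0)/2 = -2/5
Digits: (1, 0, 1, 1, 0).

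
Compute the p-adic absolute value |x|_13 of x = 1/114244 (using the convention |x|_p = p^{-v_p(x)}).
|1/114244|_13 = 28561

Step 1 — compute v_13(x) by factoring powers of 13 out of the numerator and denominator: v_13(1/114244) = -4. Step 2 — apply |x|_p = p^{-v_p(x)} = 13^{4} = 28561.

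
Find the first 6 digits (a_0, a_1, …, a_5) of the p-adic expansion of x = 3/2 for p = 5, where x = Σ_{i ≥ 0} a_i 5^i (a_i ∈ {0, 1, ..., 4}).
(a_0, …, a_5) = (4, 2, 2, 2, 2, 2)

v_5(3/2) = 0 (numerator and denominator both coprime to 5), so x ∈ ℤ_5^×. Compute digits iteratively via a_i = x_i mod 5, x_{i+1} = (x_i − a_i)/5, with x_0 = x:
  x_0 = 3/2;  a_0 = 4;  x_1 = (x_0 − 4)/5 = -1/2
  x_1 = -1/2;  a_1 = 2;  x_2 = (x_1 − 2)/5 = -1/2
  x_2 = -1/2;  a_2 = 2;  x_3 = (x_2 − 2)/5 = -1/2
  x_3 = -1/2;  a_3 = 2;  x_4 = (x_3 − 2)/5 = -1/2
  x_4 = -1/2;  a_4 = 2;  x_5 = (x_4 − 2)/5 = -1/2
  x_5 = -1/2;  a_5 = 2;  x_6 = (x_5 − 2)/5 = -1/2
Digits: (4, 2, 2, 2, 2, 2).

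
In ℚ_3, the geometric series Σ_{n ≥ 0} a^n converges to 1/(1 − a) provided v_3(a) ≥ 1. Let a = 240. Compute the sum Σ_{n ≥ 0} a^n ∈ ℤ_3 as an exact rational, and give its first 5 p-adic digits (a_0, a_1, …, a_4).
Σ a^n = 1/(1 − a) = -1/239;  first 5 digits = (1, 2, 0, 2, 0)

v_3(a) = 1 ≥ 1, so the series converges in ℤ_3 to 1/(1 − a) = 1/(1 − 240) = -1/239. Expand this rational in ℤ_3: compute digits iteratively via d_i = x_i mod 3, x_{i+1} = (x_i − d_i)/3. The first 5 digits are (1, 2, 0, 2, 0).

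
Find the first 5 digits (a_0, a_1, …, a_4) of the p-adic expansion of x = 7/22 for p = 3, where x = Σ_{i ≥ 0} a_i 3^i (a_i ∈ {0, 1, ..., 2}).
(a_0, …, a_4) = (1, 1, 0, 0, 2)

v_3(7/22) = 0 (numerator and denominator both coprime to 3), so x ∈ ℤ_3^×. Compute digits iteratively via a_i = x_i mod 3, x_{i+1} = (x_i − a_i)/3, with x_0 = x:
  x_0 = 7/22;  a_0 = 1;  x_1 = (x_0 − 1)/3 = -5/22
  x_1 = -5/22;  a_1 = 1;  x_2 = (x_1 − 1)/3 = -9/22
  x_2 = -9/22;  a_2 = 0;  x_3 = (x_2 − 0)/3 = -3/22
  x_3 = -3/22;  a_3 = 0;  x_4 = (x_3 − 0)/3 = -1/22
  x_4 = -1/22;  a_4 = 2;  x_5 = (x_4 − 2)/3 = -15/22
Digits: (1, 1, 0, 0, 2).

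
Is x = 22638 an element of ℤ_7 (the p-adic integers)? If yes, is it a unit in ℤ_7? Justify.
x ∈ ℤ_7 but not a unit; v_7(x) = 3 > 0

ℤ_7 = {x ∈ ℚ_7 : v_7(x) ≥ 0} and ℤ_7^× = {x ∈ ℤ_7 : v_7(x) = 0}. Here v_7(22638) = v_7(num) − v_7(den) = 3; compare against these criteria.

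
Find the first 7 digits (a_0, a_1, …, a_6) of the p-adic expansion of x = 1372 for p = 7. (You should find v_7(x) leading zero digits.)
(a_0, …, a_6) = (0, 0, 0, 4, 0, 0, 0)

v_7(1372) = 3, so a_0 = ... = a_2 = 0. Factor out: x = 7^3 · u with u = 4 a unit in ℤ_7. Expand u iteratively via a_{v+i} = u_i mod 7, u_{i+1} = (u_i − a_{v+i})/7:
  u_0 = 4;  a_3 = 4;  u_1 = (u_0 − 4)/7 = 0
  u_1 = 0;  a_4 = 0;  u_2 = (u_1 − 0)/7 = 0
  u_2 = 0;  a_5 = 0;  u_3 = (u_2 − 0)/7 = 0
  u_3 = 0;  a_6 = 0;  u_4 = (u_3 − 0)/7 = 0
Digits: (0, 0, 0, 4, 0, 0, 0).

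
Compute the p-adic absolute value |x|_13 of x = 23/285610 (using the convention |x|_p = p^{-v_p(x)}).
|23/285610|_13 = 28561

Step 1 — compute v_13(x) by factoring powers of 13 out of the numerator and denominator: v_13(23/285610) = -4. Step 2 — apply |x|_p = p^{-v_p(x)} = 13^{4} = 28561.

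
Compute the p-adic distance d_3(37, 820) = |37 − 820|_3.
d_3(37, 820) = 1/27

Step 1 — x − y = 37 − 820 = -783. Step 2 — v_3(-783) = 3 (factor: -783 = −(3^3 · 29); the sign does not affect v_p). Step 3 — |x − y|_3 = 3^{-3} = 1/27.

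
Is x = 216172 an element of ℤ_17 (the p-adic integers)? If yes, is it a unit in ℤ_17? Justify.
x ∈ ℤ_17 but not a unit; v_17(x) = 3 > 0

ℤ_17 = {x ∈ ℚ_17 : v_17(x) ≥ 0} and ℤ_17^× = {x ∈ ℤ_17 : v_17(x) = 0}. Here v_17(216172) = v_17(num) − v_17(den) = 3; compare against these criteria.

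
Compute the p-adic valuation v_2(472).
v_2(472) = 3

v_2(n) is the largest exponent k such that 2^k divides n. Factor out: 472 = 2^3 · 59. (Sign doesn't affect v_p.) So v_2(472) = 3.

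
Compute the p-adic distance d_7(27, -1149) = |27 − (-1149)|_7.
d_7(27, -1149) = 1/49

Step 1 — x − y = 27 − (-1149) = 1176. Step 2 — v_7(1176) = 2 (factor: 1176 = (7^2 · 24); the sign does not affect v_p). Step 3 — |x − y|_7 = 7^{-2} = 1/49.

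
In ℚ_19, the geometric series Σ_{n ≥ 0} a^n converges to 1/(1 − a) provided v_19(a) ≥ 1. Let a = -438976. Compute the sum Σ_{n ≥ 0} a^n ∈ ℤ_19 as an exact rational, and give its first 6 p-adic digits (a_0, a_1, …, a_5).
Σ a^n = 1/(1 − a) = 1/438977;  first 6 digits = (1, 0, 0, 12, 15, 18)

v_19(a) = 3 ≥ 1, so the series converges in ℤ_19 to 1/(1 − a) = 1/(1 − (-438976)) = 1/438977. Expand this rational in ℤ_19: compute digits iteratively via d_i = x_i mod 19, x_{i+1} = (x_i − d_i)/19. The first 6 digits are (1, 0, 0, 12, 15, 18).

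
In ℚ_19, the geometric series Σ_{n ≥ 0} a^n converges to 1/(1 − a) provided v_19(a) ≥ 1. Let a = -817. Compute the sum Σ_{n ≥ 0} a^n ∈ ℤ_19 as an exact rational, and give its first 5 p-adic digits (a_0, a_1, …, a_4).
Σ a^n = 1/(1 − a) = 1/818;  first 5 digits = (1, 14, 3, 10, 17)

v_19(a) = 1 ≥ 1, so the series converges in ℤ_19 to 1/(1 − a) = 1/(1 − (-817)) = 1/818. Expand this rational in ℤ_19: compute digits iteratively via d_i = x_i mod 19, x_{i+1} = (x_i − d_i)/19. The first 5 digits are (1, 14, 3, 10, 17).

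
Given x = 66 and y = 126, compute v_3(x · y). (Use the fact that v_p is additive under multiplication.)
v_3(8316) = 3

v_p(x) = 1 (factor: 66 = 3^1 · 22); v_p(y) = 2 (factor: 126 = 3^2 · 14). Additivity: v_p(xy) = v_p(x) + v_p(y) = 1 + 2 = 3. (Direct check: xy = 8316 = 3^3 · (308).)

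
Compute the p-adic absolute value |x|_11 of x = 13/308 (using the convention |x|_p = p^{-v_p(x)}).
|13/308|_11 = 11

Step 1 — compute v_11(x) by factoring powers of 11 out of the numerator and denominator: v_11(13/308) = -1. Step 2 — apply |x|_p = p^{-v_p(x)} = 11^{1} = 11.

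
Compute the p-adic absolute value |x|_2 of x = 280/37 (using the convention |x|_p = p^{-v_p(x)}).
|280/37|_2 = 1/8

Step 1 — compute v_2(x) by factoring powers of 2 out of the numerator and denominator: v_2(280/37) = 3. Step 2 — apply |x|_p = p^{-v_p(x)} = 2^{-3} = 1/8.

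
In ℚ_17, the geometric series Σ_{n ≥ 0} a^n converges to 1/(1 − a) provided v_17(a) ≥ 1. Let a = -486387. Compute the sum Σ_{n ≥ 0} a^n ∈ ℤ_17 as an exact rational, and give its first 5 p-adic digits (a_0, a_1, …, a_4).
Σ a^n = 1/(1 − a) = 1/486388;  first 5 digits = (1, 0, 0, 3, 11)

v_17(a) = 3 ≥ 1, so the series converges in ℤ_17 to 1/(1 − a) = 1/(1 − (-486387)) = 1/486388. Expand this rational in ℤ_17: compute digits iteratively via d_i = x_i mod 17, x_{i+1} = (x_i − d_i)/17. The first 5 digits are (1, 0, 0, 3, 11).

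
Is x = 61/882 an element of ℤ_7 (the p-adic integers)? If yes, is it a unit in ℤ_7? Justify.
x ∉ ℤ_7 (v_7(x) = -2 < 0)

ℤ_7 = {x ∈ ℚ_7 : v_7(x) ≥ 0} and ℤ_7^× = {x ∈ ℤ_7 : v_7(x) = 0}. Here v_7(61/882) = v_7(num) − v_7(den) = -2; compare against these criteria.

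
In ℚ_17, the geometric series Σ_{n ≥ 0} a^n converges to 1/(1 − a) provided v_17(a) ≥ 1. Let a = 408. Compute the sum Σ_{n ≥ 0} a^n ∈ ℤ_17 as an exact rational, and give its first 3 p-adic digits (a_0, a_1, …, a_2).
Σ a^n = 1/(1 − a) = -1/407;  first 3 digits = (1, 7, 16)

v_17(a) = 1 ≥ 1, so the series converges in ℤ_17 to 1/(1 − a) = 1/(1 − 408) = -1/407. Expand this rational in ℤ_17: compute digits iteratively via d_i = x_i mod 17, x_{i+1} = (x_i − d_i)/17. The first 3 digits are (1, 7, 16).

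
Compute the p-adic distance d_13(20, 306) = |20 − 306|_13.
d_13(20, 306) = 1/13

Step 1 — x − y = 20 − 306 = -286. Step 2 — v_13(-286) = 1 (factor: -286 = −(13^1 · 22); the sign does not affect v_p). Step 3 — |x − y|_13 = 13^{-1} = 1/13.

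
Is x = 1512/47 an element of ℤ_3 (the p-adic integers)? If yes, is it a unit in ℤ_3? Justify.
x ∈ ℤ_3 but not a unit; v_3(x) = 3 > 0

ℤ_3 = {x ∈ ℚ_3 : v_3(x) ≥ 0} and ℤ_3^× = {x ∈ ℤ_3 : v_3(x) = 0}. Here v_3(1512/47) = v_3(num) − v_3(den) = 3; compare against these criteria.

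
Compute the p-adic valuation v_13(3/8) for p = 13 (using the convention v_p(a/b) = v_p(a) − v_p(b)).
v_13(3/8) = 0

Factor powers of 13 from the numerator and denominator of the reduced fraction: 3 = 13^0 · 3 and 8 = 13^0 · 8. Apply v_p(a/b) = v_p(a) − v_p(b): v_13(3/8) = 0 − 0 = 0.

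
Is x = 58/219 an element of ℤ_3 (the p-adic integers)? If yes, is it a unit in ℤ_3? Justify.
x ∉ ℤ_3 (v_3(x) = -1 < 0)

ℤ_3 = {x ∈ ℚ_3 : v_3(x) ≥ 0} and ℤ_3^× = {x ∈ ℤ_3 : v_3(x) = 0}. Here v_3(58/219) = v_3(num) − v_3(den) = -1; compare against these criteria.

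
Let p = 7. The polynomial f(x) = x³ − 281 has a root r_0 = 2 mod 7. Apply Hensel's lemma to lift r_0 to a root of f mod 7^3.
r_2 = 184 (mod 343)

Hensel: r_{i+1} = r_i − f(r_i)/f′(r_i) mod 7^{i+2}, where f′(x) = 3x². Iterate:
  r_0 = 2 (mod 7)
  r_1 = 37 (mod 49)
  r_2 = 184 (mod 343)
Final: r = 184 with f(r) ≡ 0 mod 7^3.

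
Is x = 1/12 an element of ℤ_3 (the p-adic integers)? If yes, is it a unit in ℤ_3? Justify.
x ∉ ℤ_3 (v_3(x) = -1 < 0)

ℤ_3 = {x ∈ ℚ_3 : v_3(x) ≥ 0} and ℤ_3^× = {x ∈ ℤ_3 : v_3(x) = 0}. Here v_3(1/12) = v_3(num) − v_3(den) = -1; compare against these criteria.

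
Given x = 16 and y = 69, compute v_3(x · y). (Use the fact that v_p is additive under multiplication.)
v_3(1104) = 1

v_p(x) = 0 (factor: 16 = 3^0 · 16); v_p(y) = 1 (factor: 69 = 3^1 · 23). Additivity: v_p(xy) = v_p(x) + v_p(y) = 0 + 1 = 1. (Direct check: xy = 1104 = 3^1 · (368).)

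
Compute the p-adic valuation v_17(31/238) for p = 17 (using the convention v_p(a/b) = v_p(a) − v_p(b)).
v_17(31/238) = -1

Factor powers of 17 from the numerator and denominator of the reduced fraction: 31 = 17^0 · 31 and 238 = 17^1 · 14. Apply v_p(a/b) = v_p(a) − v_p(b): v_17(31/238) = 0 − 1 = -1.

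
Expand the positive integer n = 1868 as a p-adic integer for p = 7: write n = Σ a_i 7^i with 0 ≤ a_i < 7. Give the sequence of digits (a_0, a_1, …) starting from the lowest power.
(a_0, a_1, …) = (6, 0, 3, 5)

Repeated division by 7 gives the digits low-to-high: 1868 = 6 + 3·7^2 + 5·7^3. Digit sequence: (6, 0, 3, 5).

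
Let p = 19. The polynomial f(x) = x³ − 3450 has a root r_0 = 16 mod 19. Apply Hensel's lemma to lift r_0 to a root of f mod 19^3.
r_2 = 206 (mod 6859)

Hensel: r_{i+1} = r_i − f(r_i)/f′(r_i) mod 19^{i+2}, where f′(x) = 3x². Iterate:
  r_0 = 16 (mod 19)
  r_1 = 206 (mod 361)
  r_2 = 206 (mod 6859)
Final: r = 206 with f(r) ≡ 0 mod 19^3.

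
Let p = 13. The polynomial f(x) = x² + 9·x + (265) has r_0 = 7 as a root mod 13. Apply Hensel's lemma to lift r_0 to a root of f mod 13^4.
r_3 = 27398 (mod 28561)

Hensel: r_{i+1} = r_i − f(r_i)·(f′(r_i))^{-1} mod 13^{i+2}, f′(x) = 2x + 9. Iterate:
  r_0 = 7 (mod 13)
  r_1 = 20 (mod 169)
  r_2 = 1034 (mod 2197)
  r_3 = 27398 (mod 28561)
Final: r = 27398 satisfies f(r) ≡ 0 mod 13^4.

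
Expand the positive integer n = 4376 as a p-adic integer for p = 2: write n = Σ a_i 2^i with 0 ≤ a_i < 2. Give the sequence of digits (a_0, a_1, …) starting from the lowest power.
(a_0, a_1, …) = (0, 0, 0, 1, 1, 0, 0, 0, 1, 0, 0, 0, 1)

Repeated division by 2 gives the digits low-to-high: 4376 = 1·2^3 + 1·2^4 + 1·2^8 + 1·2^12. Digit sequence: (0, 0, 0, 1, 1, 0, 0, 0, 1, 0, 0, 0, 1).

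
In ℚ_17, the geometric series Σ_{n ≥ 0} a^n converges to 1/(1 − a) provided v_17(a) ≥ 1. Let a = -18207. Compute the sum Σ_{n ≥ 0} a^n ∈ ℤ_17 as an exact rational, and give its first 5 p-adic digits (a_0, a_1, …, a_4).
Σ a^n = 1/(1 − a) = 1/18208;  first 5 digits = (1, 0, 5, 13, 7)

v_17(a) = 2 ≥ 1, so the series converges in ℤ_17 to 1/(1 − a) = 1/(1 − (-18207)) = 1/18208. Expand this rational in ℤ_17: compute digits iteratively via d_i = x_i mod 17, x_{i+1} = (x_i − d_i)/17. The first 5 digits are (1, 0, 5, 13, 7).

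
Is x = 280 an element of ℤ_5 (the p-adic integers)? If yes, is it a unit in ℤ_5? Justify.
x ∈ ℤ_5 but not a unit; v_5(x) = 1 > 0

ℤ_5 = {x ∈ ℚ_5 : v_5(x) ≥ 0} and ℤ_5^× = {x ∈ ℤ_5 : v_5(x) = 0}. Here v_5(280) = v_5(num) − v_5(den) = 1; compare against these criteria.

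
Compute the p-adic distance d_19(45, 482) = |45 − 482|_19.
d_19(45, 482) = 1/19

Step 1 — x − y = 45 − 482 = -437. Step 2 — v_19(-437) = 1 (factor: -437 = −(19^1 · 23); the sign does not affect v_p). Step 3 — |x − y|_19 = 19^{-1} = 1/19.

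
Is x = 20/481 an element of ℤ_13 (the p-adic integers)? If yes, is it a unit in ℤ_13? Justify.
x ∉ ℤ_13 (v_13(x) = -1 < 0)

ℤ_13 = {x ∈ ℚ_13 : v_13(x) ≥ 0} and ℤ_13^× = {x ∈ ℤ_13 : v_13(x) = 0}. Here v_13(20/481) = v_13(num) − v_13(den) = -1; compare against these criteria.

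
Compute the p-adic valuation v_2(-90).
v_2(-90) = 1

v_2(n) is the largest exponent k such that 2^k divides n. Factor out: -90 = -2^1 · 45. (Sign doesn't affect v_p.) So v_2(-90) = 1.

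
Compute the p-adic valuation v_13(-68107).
v_13(-68107) = 3

v_13(n) is the largest exponent k such that 13^k divides n. Factor out: -68107 = -13^3 · 31. (Sign doesn't affect v_p.) So v_13(-68107) = 3.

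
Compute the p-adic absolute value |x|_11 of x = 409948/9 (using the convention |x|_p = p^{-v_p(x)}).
|409948/9|_11 = 1/14641

Step 1 — compute v_11(x) by factoring powers of 11 out of the numerator and denominator: v_11(409948/9) = 4. Step 2 — apply |x|_p = p^{-v_p(x)} = 11^{-4} = 1/14641.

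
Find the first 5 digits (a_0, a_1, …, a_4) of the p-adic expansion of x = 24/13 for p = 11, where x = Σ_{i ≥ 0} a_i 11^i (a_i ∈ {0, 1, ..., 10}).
(a_0, …, a_4) = (1, 6, 2, 4, 3)

v_11(24/13) = 0 (numerator and denominator both coprime to 11), so x ∈ ℤ_11^×. Compute digits iteratively via a_i = x_i mod 11, x_{i+1} = (x_i − a_i)/11, with x_0 = x:
  x_0 = 24/13;  a_0 = 1;  x_1 = (x_0 − 1)/11 = 1/13
  x_1 = 1/13;  a_1 = 6;  x_2 = (x_1 − 6)/11 = -7/13
  x_2 = -7/13;  a_2 = 2;  x_3 = (x_2 − 2)/11 = -3/13
  x_3 = -3/13;  a_3 = 4;  x_4 = (x_3 − 4)/11 = -5/13
  x_4 = -5/13;  a_4 = 3;  x_5 = (x_4 − 3)/11 = -4/13
Digits: (1, 6, 2, 4, 3).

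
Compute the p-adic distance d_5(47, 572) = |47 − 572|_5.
d_5(47, 572) = 1/25

Step 1 — x − y = 47 − 572 = -525. Step 2 — v_5(-525) = 2 (factor: -525 = −(5^2 · 21); the sign does not affect v_p). Step 3 — |x − y|_5 = 5^{-2} = 1/25.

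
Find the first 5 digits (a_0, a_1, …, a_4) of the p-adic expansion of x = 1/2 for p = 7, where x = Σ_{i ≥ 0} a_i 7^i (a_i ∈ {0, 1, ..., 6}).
(a_0, …, a_4) = (4, 3, 3, 3, 3)

v_7(1/2) = 0 (numerator and denominator both coprime to 7), so x ∈ ℤ_7^×. Compute digits iteratively via a_i = x_i mod 7, x_{i+1} = (x_i − a_i)/7, with x_0 = x:
  x_0 = 1/2;  a_0 = 4;  x_1 = (x_0 − 4)/7 = -1/2
  x_1 = -1/2;  a_1 = 3;  x_2 = (x_1 − 3)/7 = -1/2
  x_2 = -1/2;  a_2 = 3;  x_3 = (x_2 − 3)/7 = -1/2
  x_3 = -1/2;  a_3 = 3;  x_4 = (x_3 − 3)/7 = -1/2
  x_4 = -1/2;  a_4 = 3;  x_5 = (x_4 − 3)/7 = -1/2
Digits: (4, 3, 3, 3, 3).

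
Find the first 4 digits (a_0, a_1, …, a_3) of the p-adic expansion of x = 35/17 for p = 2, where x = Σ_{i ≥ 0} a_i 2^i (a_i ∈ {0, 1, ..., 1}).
(a_0, …, a_3) = (1, 1, 0, 0)

v_2(35/17) = 0 (numerator and denominator both coprime to 2), so x ∈ ℤ_2^×. Compute digits iteratively via a_i = x_i mod 2, x_{i+1} = (x_i − a_i)/2, with x_0 = x:
  x_0 = 35/17;  a_0 = 1;  x_1 = (x_0 − 1)/2 = 9/17
  x_1 = 9/17;  a_1 = 1;  x_2 = (x_1 − 1)/2 = -4/17
  x_2 = -4/17;  a_2 = 0;  x_3 = (x_2 − 0)/2 = -2/17
  x_3 = -2/17;  a_3 = 0;  x_4 = (x_3 − 0)/2 = -1/17
Digits: (1, 1, 0, 0).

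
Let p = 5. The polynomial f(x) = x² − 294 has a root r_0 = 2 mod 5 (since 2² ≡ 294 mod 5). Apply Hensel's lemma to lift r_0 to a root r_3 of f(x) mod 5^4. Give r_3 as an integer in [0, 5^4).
r_3 = 487 (mod 625)

Hensel's recurrence: r_{i+1} = r_i − f(r_i)·(f′(r_i))^{-1} mod 5^{i+2}, with f′(x) = 2x. Iterate:
  r_0 = 2 (mod 5)
  r_1 = 12 (mod 25)
  r_2 = 112 (mod 125)
  r_3 = 487 (mod 625)
Final: r_3 = 487, and one checks f(r_3) ≡ 0 mod 5^4.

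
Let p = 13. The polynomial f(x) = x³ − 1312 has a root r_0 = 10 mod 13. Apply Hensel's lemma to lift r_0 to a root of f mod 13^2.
r_1 = 153 (mod 169)

Hensel: r_{i+1} = r_i − f(r_i)/f′(r_i) mod 13^{i+2}, where f′(x) = 3x². Iterate:
  r_0 = 10 (mod 13)
  r_1 = 153 (mod 169)
Final: r = 153 with f(r) ≡ 0 mod 13^2.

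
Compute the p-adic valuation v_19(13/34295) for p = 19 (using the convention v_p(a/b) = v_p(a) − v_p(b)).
v_19(13/34295) = -3

Factor powers of 19 from the numerator and denominator of the reduced fraction: 13 = 19^0 · 13 and 34295 = 19^3 · 5. Apply v_p(a/b) = v_p(a) − v_p(b): v_19(13/34295) = 0 − 3 = -3.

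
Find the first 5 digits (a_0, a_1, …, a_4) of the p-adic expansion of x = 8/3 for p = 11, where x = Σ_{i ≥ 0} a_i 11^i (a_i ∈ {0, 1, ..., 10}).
(a_0, …, a_4) = (10, 3, 7, 3, 7)

v_11(8/3) = 0 (numerator and denominator both coprime to 11), so x ∈ ℤ_11^×. Compute digits iteratively via a_i = x_i mod 11, x_{i+1} = (x_i − a_i)/11, with x_0 = x:
  x_0 = 8/3;  a_0 = 10;  x_1 = (x_0 − 10)/11 = -2/3
  x_1 = -2/3;  a_1 = 3;  x_2 = (x_1 − 3)/11 = -1/3
  x_2 = -1/3;  a_2 = 7;  x_3 = (x_2 − 7)/11 = -2/3
  x_3 = -2/3;  a_3 = 3;  x_4 = (x_3 − 3)/11 = -1/3
  x_4 = -1/3;  a_4 = 7;  x_5 = (x_4 − 7)/11 = -2/3
Digits: (10, 3, 7, 3, 7).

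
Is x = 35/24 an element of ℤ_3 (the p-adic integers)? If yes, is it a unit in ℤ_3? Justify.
x ∉ ℤ_3 (v_3(x) = -1 < 0)

ℤ_3 = {x ∈ ℚ_3 : v_3(x) ≥ 0} and ℤ_3^× = {x ∈ ℤ_3 : v_3(x) = 0}. Here v_3(35/24) = v_3(num) − v_3(den) = -1; compare against these criteria.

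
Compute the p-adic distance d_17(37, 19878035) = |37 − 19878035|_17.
d_17(37, 19878035) = 1/1419857

Step 1 — x − y = 37 − 19878035 = -19877998. Step 2 — v_17(-19877998) = 5 (factor: -19877998 = −(17^5 · 14); the sign does not affect v_p). Step 3 — |x − y|_17 = 17^{-5} = 1/1419857.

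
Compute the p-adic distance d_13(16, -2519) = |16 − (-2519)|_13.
d_13(16, -2519) = 1/169

Step 1 — x − y = 16 − (-2519) = 2535. Step 2 — v_13(2535) = 2 (factor: 2535 = (13^2 · 15); the sign does not affect v_p). Step 3 — |x − y|_13 = 13^{-2} = 1/169.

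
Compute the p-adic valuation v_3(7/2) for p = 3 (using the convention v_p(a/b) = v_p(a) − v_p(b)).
v_3(7/2) = 0

Factor powers of 3 from the numerator and denominator of the reduced fraction: 7 = 3^0 · 7 and 2 = 3^0 · 2. Apply v_p(a/b) = v_p(a) − v_p(b): v_3(7/2) = 0 − 0 = 0.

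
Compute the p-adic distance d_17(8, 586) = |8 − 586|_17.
d_17(8, 586) = 1/289

Step 1 — x − y = 8 − 586 = -578. Step 2 — v_17(-578) = 2 (factor: -578 = −(17^2 · 2); the sign does not affect v_p). Step 3 — |x − y|_17 = 17^{-2} = 1/289.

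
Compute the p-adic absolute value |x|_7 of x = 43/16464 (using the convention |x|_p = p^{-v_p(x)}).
|43/16464|_7 = 343

Step 1 — compute v_7(x) by factoring powers of 7 out of the numerator and denominator: v_7(43/16464) = -3. Step 2 — apply |x|_p = p^{-v_p(x)} = 7^{3} = 343.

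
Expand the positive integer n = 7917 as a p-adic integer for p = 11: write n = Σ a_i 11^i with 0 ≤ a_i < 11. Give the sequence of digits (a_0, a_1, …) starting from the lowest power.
(a_0, a_1, …) = (8, 4, 10, 5)

Repeated division by 11 gives the digits low-to-high: 7917 = 8 + 4·11^1 + 10·11^2 + 5·11^3. Digit sequence: (8, 4, 10, 5).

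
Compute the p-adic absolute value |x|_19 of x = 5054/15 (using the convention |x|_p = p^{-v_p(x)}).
|5054/15|_19 = 1/361

Step 1 — compute v_19(x) by factoring powers of 19 out of the numerator and denominator: v_19(5054/15) = 2. Step 2 — apply |x|_p = p^{-v_p(x)} = 19^{-2} = 1/361.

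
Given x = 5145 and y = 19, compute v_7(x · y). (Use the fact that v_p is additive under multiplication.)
v_7(97755) = 3

v_p(x) = 3 (factor: 5145 = 7^3 · 15); v_p(y) = 0 (factor: 19 = 7^0 · 19). Additivity: v_p(xy) = v_p(x) + v_p(y) = 3 + 0 = 3. (Direct check: xy = 97755 = 7^3 · (285).)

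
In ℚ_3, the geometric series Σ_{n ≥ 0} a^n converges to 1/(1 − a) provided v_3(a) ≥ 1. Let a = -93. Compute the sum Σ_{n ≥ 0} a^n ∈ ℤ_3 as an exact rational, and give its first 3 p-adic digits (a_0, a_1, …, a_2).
Σ a^n = 1/(1 − a) = 1/94;  first 3 digits = (1, 2, 2)

v_3(a) = 1 ≥ 1, so the series converges in ℤ_3 to 1/(1 − a) = 1/(1 − (-93)) = 1/94. Expand this rational in ℤ_3: compute digits iteratively via d_i = x_i mod 3, x_{i+1} = (x_i − d_i)/3. The first 3 digits are (1, 2, 2).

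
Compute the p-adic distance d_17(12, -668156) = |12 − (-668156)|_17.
d_17(12, -668156) = 1/83521

Step 1 — x − y = 12 − (-668156) = 668168. Step 2 — v_17(668168) = 4 (factor: 668168 = (17^4 · 8); the sign does not affect v_p). Step 3 — |x − y|_17 = 17^{-4} = 1/83521.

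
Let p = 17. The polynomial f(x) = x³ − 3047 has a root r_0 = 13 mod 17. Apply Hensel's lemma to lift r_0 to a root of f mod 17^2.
r_1 = 115 (mod 289)

Hensel: r_{i+1} = r_i − f(r_i)/f′(r_i) mod 17^{i+2}, where f′(x) = 3x². Iterate:
  r_0 = 13 (mod 17)
  r_1 = 115 (mod 289)
Final: r = 115 with f(r) ≡ 0 mod 17^2.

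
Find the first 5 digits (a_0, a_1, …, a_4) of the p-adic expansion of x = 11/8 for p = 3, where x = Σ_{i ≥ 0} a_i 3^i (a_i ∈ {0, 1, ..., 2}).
(a_0, …, a_4) = (1, 2, 2, 1, 2)

v_3(11/8) = 0 (numerator and denominator both coprime to 3), so x ∈ ℤ_3^×. Compute digits iteratively via a_i = x_i mod 3, x_{i+1} = (x_i − a_i)/3, with x_0 = x:
  x_0 = 11/8;  a_0 = 1;  x_1 = (x_0 − 1)/3 = 1/8
  x_1 = 1/8;  a_1 = 2;  x_2 = (x_1 − 2)/3 = -5/8
  x_2 = -5/8;  a_2 = 2;  x_3 = (x_2 − 2)/3 = -7/8
  x_3 = -7/8;  a_3 = 1;  x_4 = (x_3 − 1)/3 = -5/8
  x_4 = -5/8;  a_4 = 2;  x_5 = (x_4 − 2)/3 = -7/8
Digits: (1, 2, 2, 1, 2).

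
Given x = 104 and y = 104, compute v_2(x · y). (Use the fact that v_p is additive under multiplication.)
v_2(10816) = 6

v_p(x) = 3 (factor: 104 = 2^3 · 13); v_p(y) = 3 (factor: 104 = 2^3 · 13). Additivity: v_p(xy) = v_p(x) + v_p(y) = 3 + 3 = 6. (Direct check: xy = 10816 = 2^6 · (169).)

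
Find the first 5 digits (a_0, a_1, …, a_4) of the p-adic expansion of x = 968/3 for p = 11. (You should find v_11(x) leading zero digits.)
(a_0, …, a_4) = (0, 0, 10, 3, 7)

v_11(968/3) = 2, so a_0 = ... = a_1 = 0. Factor out: x = 11^2 · u with u = 8/3 a unit in ℤ_11. Expand u iteratively via a_{v+i} = u_i mod 11, u_{i+1} = (u_i − a_{v+i})/11:
  u_0 = 8/3;  a_2 = 10;  u_1 = (u_0 − 10)/11 = -2/3
  u_1 = -2/3;  a_3 = 3;  u_2 = (u_1 − 3)/11 = -1/3
  u_2 = -1/3;  a_4 = 7;  u_3 = (u_2 − 7)/11 = -2/3
Digits: (0, 0, 10, 3, 7).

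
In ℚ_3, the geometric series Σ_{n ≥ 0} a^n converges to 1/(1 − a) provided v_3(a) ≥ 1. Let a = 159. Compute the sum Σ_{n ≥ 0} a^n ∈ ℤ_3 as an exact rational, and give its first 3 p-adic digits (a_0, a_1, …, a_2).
Σ a^n = 1/(1 − a) = -1/158;  first 3 digits = (1, 2, 0)

v_3(a) = 1 ≥ 1, so the series converges in ℤ_3 to 1/(1 − a) = 1/(1 − 159) = -1/158. Expand this rational in ℤ_3: compute digits iteratively via d_i = x_i mod 3, x_{i+1} = (x_i − d_i)/3. The first 3 digits are (1, 2, 0).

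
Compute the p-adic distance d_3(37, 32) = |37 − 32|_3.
d_3(37, 32) = 1

Step 1 — x − y = 37 − 32 = 5. Step 2 — v_3(5) = 0 (factor: 5 = (3^0 · 5); the sign does not affect v_p). Step 3 — |x − y|_3 = 3^{0} = 1.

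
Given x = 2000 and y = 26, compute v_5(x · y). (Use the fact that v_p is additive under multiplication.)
v_5(52000) = 3

v_p(x) = 3 (factor: 2000 = 5^3 · 16); v_p(y) = 0 (factor: 26 = 5^0 · 26). Additivity: v_p(xy) = v_p(x) + v_p(y) = 3 + 0 = 3. (Direct check: xy = 52000 = 5^3 · (416).)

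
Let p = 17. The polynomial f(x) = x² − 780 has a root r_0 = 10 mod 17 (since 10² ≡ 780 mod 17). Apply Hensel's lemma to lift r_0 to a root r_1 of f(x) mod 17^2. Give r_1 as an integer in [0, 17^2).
r_1 = 44 (mod 289)

Hensel's recurrence: r_{i+1} = r_i − f(r_i)·(f′(r_i))^{-1} mod 17^{i+2}, with f′(x) = 2x. Iterate:
  r_0 = 10 (mod 17)
  r_1 = 44 (mod 289)
Final: r_1 = 44, and one checks f(r_1) ≡ 0 mod 17^2.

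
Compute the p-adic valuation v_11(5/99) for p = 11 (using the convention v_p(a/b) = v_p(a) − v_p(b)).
v_11(5/99) = -1

Factor powers of 11 from the numerator and denominator of the reduced fraction: 5 = 11^0 · 5 and 99 = 11^1 · 9. Apply v_p(a/b) = v_p(a) − v_p(b): v_11(5/99) = 0 − 1 = -1.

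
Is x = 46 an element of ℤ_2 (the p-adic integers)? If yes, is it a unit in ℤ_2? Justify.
x ∈ ℤ_2 but not a unit; v_2(x) = 1 > 0

ℤ_2 = {x ∈ ℚ_2 : v_2(x) ≥ 0} and ℤ_2^× = {x ∈ ℤ_2 : v_2(x) = 0}. Here v_2(46) = v_2(num) − v_2(den) = 1; compare against these criteria.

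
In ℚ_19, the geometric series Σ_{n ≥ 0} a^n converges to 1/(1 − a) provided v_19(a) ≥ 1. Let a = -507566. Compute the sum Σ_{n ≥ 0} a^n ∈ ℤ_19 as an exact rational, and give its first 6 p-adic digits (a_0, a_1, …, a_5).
Σ a^n = 1/(1 − a) = 1/507567;  first 6 digits = (1, 0, 0, 2, 15, 18)

v_19(a) = 3 ≥ 1, so the series converges in ℤ_19 to 1/(1 − a) = 1/(1 − (-507566)) = 1/507567. Expand this rational in ℤ_19: compute digits iteratively via d_i = x_i mod 19, x_{i+1} = (x_i − d_i)/19. The first 6 digits are (1, 0, 0, 2, 15, 18).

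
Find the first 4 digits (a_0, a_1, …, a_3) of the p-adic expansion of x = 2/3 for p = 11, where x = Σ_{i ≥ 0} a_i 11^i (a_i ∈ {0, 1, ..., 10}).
(a_0, …, a_3) = (8, 3, 7, 3)

v_11(2/3) = 0 (numerator and denominator both coprime to 11), so x ∈ ℤ_11^×. Compute digits iteratively via a_i = x_i mod 11, x_{i+1} = (x_i − a_i)/11, with x_0 = x:
  x_0 = 2/3;  a_0 = 8;  x_1 = (x_0 − 8)/11 = -2/3
  x_1 = -2/3;  a_1 = 3;  x_2 = (x_1 − 3)/11 = -1/3
  x_2 = -1/3;  a_2 = 7;  x_3 = (x_2 − 7)/11 = -2/3
  x_3 = -2/3;  a_3 = 3;  x_4 = (x_3 − 3)/11 = -1/3
Digits: (8, 3, 7, 3).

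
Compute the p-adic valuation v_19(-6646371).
v_19(-6646371) = 4

v_19(n) is the largest exponent k such that 19^k divides n. Factor out: -6646371 = -19^4 · 51. (Sign doesn't affect v_p.) So v_19(-6646371) = 4.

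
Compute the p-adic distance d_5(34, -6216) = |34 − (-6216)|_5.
d_5(34, -6216) = 1/3125

Step 1 — x − y = 34 − (-6216) = 6250. Step 2 — v_5(6250) = 5 (factor: 6250 = (5^5 · 2); the sign does not affect v_p). Step 3 — |x − y|_5 = 5^{-5} = 1/3125.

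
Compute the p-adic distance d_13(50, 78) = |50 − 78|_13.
d_13(50, 78) = 1

Step 1 — x − y = 50 − 78 = -28. Step 2 — v_13(-28) = 0 (factor: -28 = −(13^0 · 28); the sign does not affect v_p). Step 3 — |x − y|_13 = 13^{0} = 1.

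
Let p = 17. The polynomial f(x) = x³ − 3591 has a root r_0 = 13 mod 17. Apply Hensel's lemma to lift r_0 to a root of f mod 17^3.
r_2 = 2920 (mod 4913)

Hensel: r_{i+1} = r_i − f(r_i)/f′(r_i) mod 17^{i+2}, where f′(x) = 3x². Iterate:
  r_0 = 13 (mod 17)
  r_1 = 30 (mod 289)
  r_2 = 2920 (mod 4913)
Final: r = 2920 with f(r) ≡ 0 mod 17^3.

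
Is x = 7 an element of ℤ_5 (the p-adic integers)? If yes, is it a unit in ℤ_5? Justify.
x ∈ ℤ_5^× (unit); v_5(x) = 0

ℤ_5 = {x ∈ ℚ_5 : v_5(x) ≥ 0} and ℤ_5^× = {x ∈ ℤ_5 : v_5(x) = 0}. Here v_5(7) = v_5(num) − v_5(den) = 0; compare against these criteria.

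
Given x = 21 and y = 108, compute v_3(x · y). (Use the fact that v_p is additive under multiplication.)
v_3(2268) = 4

v_p(x) = 1 (factor: 21 = 3^1 · 7); v_p(y) = 3 (factor: 108 = 3^3 · 4). Additivity: v_p(xy) = v_p(x) + v_p(y) = 1 + 3 = 4. (Direct check: xy = 2268 = 3^4 · (28).)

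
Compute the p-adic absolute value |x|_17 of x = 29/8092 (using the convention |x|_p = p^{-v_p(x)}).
|29/8092|_17 = 289

Step 1 — compute v_17(x) by factoring powers of 17 out of the numerator and denominator: v_17(29/8092) = -2. Step 2 — apply |x|_p = p^{-v_p(x)} = 17^{2} = 289.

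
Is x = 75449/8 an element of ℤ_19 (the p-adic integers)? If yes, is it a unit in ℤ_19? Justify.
x ∈ ℤ_19 but not a unit; v_19(x) = 3 > 0

ℤ_19 = {x ∈ ℚ_19 : v_19(x) ≥ 0} and ℤ_19^× = {x ∈ ℤ_19 : v_19(x) = 0}. Here v_19(75449/8) = v_19(num) − v_19(den) = 3; compare against these criteria.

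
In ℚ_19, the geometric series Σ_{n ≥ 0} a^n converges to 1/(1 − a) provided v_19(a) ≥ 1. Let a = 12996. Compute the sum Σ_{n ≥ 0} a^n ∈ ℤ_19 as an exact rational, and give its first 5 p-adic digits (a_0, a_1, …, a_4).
Σ a^n = 1/(1 − a) = -1/12995;  first 5 digits = (1, 0, 17, 1, 4)

v_19(a) = 2 ≥ 1, so the series converges in ℤ_19 to 1/(1 − a) = 1/(1 − 12996) = -1/12995. Expand this rational in ℤ_19: compute digits iteratively via d_i = x_i mod 19, x_{i+1} = (x_i − d_i)/19. The first 5 digits are (1, 0, 17, 1, 4).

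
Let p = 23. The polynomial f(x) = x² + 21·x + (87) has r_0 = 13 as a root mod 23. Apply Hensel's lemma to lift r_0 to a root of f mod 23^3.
r_2 = 11651 (mod 12167)

Hensel: r_{i+1} = r_i − f(r_i)·(f′(r_i))^{-1} mod 23^{i+2}, f′(x) = 2x + 21. Iterate:
  r_0 = 13 (mod 23)
  r_1 = 13 (mod 529)
  r_2 = 11651 (mod 12167)
Final: r = 11651 satisfies f(r) ≡ 0 mod 23^3.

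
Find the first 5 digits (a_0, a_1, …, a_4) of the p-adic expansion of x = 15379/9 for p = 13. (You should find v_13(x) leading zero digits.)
(a_0, …, a_4) = (0, 0, 0, 8, 11)

v_13(15379/9) = 3, so a_0 = ... = a_2 = 0. Factor out: x = 13^3 · u with u = 7/9 a unit in ℤ_13. Expand u iteratively via a_{v+i} = u_i mod 13, u_{i+1} = (u_i − a_{v+i})/13:
  u_0 = 7/9;  a_3 = 8;  u_1 = (u_0 − 8)/13 = -5/9
  u_1 = -5/9;  a_4 = 11;  u_2 = (u_1 − 11)/13 = -8/9
Digits: (0, 0, 0, 8, 11).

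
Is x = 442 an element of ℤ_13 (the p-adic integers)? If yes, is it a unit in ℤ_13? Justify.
x ∈ ℤ_13 but not a unit; v_13(x) = 1 > 0

ℤ_13 = {x ∈ ℚ_13 : v_13(x) ≥ 0} and ℤ_13^× = {x ∈ ℤ_13 : v_13(x) = 0}. Here v_13(442) = v_13(num) − v_13(den) = 1; compare against these criteria.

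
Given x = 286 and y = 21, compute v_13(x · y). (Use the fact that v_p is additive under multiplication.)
v_13(6006) = 1

v_p(x) = 1 (factor: 286 = 13^1 · 22); v_p(y) = 0 (factor: 21 = 13^0 · 21). Additivity: v_p(xy) = v_p(x) + v_p(y) = 1 + 0 = 1. (Direct check: xy = 6006 = 13^1 · (462).)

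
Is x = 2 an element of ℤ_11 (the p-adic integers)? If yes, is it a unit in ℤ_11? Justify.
x ∈ ℤ_11^× (unit); v_11(x) = 0

ℤ_11 = {x ∈ ℚ_11 : v_11(x) ≥ 0} and ℤ_11^× = {x ∈ ℤ_11 : v_11(x) = 0}. Here v_11(2) = v_11(num) − v_11(den) = 0; compare against these criteria.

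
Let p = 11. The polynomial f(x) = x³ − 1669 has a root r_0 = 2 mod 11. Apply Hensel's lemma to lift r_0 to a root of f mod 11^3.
r_2 = 816 (mod 1331)

Hensel: r_{i+1} = r_i − f(r_i)/f′(r_i) mod 11^{i+2}, where f′(x) = 3x². Iterate:
  r_0 = 2 (mod 11)
  r_1 = 90 (mod 121)
  r_2 = 816 (mod 1331)
Final: r = 816 with f(r) ≡ 0 mod 11^3.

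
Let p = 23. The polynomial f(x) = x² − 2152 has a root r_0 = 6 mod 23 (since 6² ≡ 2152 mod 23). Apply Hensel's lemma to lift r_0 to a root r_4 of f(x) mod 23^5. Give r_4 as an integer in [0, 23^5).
r_4 = 4944040 (mod 6436343)

Hensel's recurrence: r_{i+1} = r_i − f(r_i)·(f′(r_i))^{-1} mod 23^{i+2}, with f′(x) = 2x. Iterate:
  r_0 = 6 (mod 23)
  r_1 = 6 (mod 529)
  r_2 = 4238 (mod 12167)
  r_3 = 186743 (mod 279841)
  r_4 = 4944040 (mod 6436343)
Final: r_4 = 4944040, and one checks f(r_4) ≡ 0 mod 23^5.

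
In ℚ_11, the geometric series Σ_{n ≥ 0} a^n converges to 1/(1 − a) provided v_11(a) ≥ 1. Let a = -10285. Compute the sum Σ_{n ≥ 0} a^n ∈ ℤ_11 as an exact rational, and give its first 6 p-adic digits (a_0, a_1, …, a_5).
Σ a^n = 1/(1 − a) = 1/10286;  first 6 digits = (1, 0, 3, 3, 8, 7)

v_11(a) = 2 ≥ 1, so the series converges in ℤ_11 to 1/(1 − a) = 1/(1 − (-10285)) = 1/10286. Expand this rational in ℤ_11: compute digits iteratively via d_i = x_i mod 11, x_{i+1} = (x_i − d_i)/11. The first 6 digits are (1, 0, 3, 3, 8, 7).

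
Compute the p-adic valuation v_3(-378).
v_3(-378) = 3

v_3(n) is the largest exponent k such that 3^k divides n. Factor out: -378 = -3^3 · 14. (Sign doesn't affect v_p.) So v_3(-378) = 3.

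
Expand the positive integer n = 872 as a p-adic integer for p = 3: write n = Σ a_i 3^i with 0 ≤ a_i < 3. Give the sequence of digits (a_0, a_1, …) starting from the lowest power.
(a_0, a_1, …) = (2, 2, 0, 2, 1, 0, 1)

Repeated division by 3 gives the digits low-to-high: 872 = 2 + 2·3^1 + 2·3^3 + 1·3^4 + 1·3^6. Digit sequence: (2, 2, 0, 2, 1, 0, 1).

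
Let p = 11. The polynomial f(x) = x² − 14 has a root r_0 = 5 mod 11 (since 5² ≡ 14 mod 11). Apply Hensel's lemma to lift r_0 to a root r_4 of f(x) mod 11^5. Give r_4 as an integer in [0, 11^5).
r_4 = 8244 (mod 161051)

Hensel's recurrence: r_{i+1} = r_i − f(r_i)·(f′(r_i))^{-1} mod 11^{i+2}, with f′(x) = 2x. Iterate:
  r_0 = 5 (mod 11)
  r_1 = 16 (mod 121)
  r_2 = 258 (mod 1331)
  r_3 = 8244 (mod 14641)
  r_4 = 8244 (mod 161051)
Final: r_4 = 8244, and one checks f(r_4) ≡ 0 mod 11^5.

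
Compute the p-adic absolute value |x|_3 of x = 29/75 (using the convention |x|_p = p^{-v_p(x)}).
|29/75|_3 = 3

Step 1 — compute v_3(x) by factoring powers of 3 out of the numerator and denominator: v_3(29/75) = -1. Step 2 — apply |x|_p = p^{-v_p(x)} = 3^{1} = 3.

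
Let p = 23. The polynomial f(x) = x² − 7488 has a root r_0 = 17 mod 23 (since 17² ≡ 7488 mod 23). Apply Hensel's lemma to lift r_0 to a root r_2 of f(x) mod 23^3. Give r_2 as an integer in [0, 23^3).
r_2 = 4134 (mod 12167)

Hensel's recurrence: r_{i+1} = r_i − f(r_i)·(f′(r_i))^{-1} mod 23^{i+2}, with f′(x) = 2x. Iterate:
  r_0 = 17 (mod 23)
  r_1 = 431 (mod 529)
  r_2 = 4134 (mod 12167)
Final: r_2 = 4134, and one checks f(r_2) ≡ 0 mod 23^3.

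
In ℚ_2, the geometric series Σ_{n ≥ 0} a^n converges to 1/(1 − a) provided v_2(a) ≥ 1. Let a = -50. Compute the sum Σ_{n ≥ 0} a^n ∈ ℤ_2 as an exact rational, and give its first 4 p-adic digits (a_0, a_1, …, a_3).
Σ a^n = 1/(1 − a) = 1/51;  first 4 digits = (1, 1, 0, 1)

v_2(a) = 1 ≥ 1, so the series converges in ℤ_2 to 1/(1 − a) = 1/(1 − (-50)) = 1/51. Expand this rational in ℤ_2: compute digits iteratively via d_i = x_i mod 2, x_{i+1} = (x_i − d_i)/2. The first 4 digits are (1, 1, 0, 1).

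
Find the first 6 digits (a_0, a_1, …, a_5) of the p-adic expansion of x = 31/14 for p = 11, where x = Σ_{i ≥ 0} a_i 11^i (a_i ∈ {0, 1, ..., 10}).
(a_0, …, a_5) = (3, 7, 8, 0, 7, 8)

v_11(31/14) = 0 (numerator and denominator both coprime to 11), so x ∈ ℤ_11^×. Compute digits iteratively via a_i = x_i mod 11, x_{i+1} = (x_i − a_i)/11, with x_0 = x:
  x_0 = 31/14;  a_0 = 3;  x_1 = (x_0 − 3)/11 = -1/14
  x_1 = -1/14;  a_1 = 7;  x_2 = (x_1 − 7)/11 = -9/14
  x_2 = -9/14;  a_2 = 8;  x_3 = (x_2 − 8)/11 = -11/14
  x_3 = -11/14;  a_3 = 0;  x_4 = (x_3 − 0)/11 = -1/14
  x_4 = -1/14;  a_4 = 7;  x_5 = (x_4 − 7)/11 = -9/14
  x_5 = -9/14;  a_5 = 8;  x_6 = (x_5 − 8)/11 = -11/14
Digits: (3, 7, 8, 0, 7, 8).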